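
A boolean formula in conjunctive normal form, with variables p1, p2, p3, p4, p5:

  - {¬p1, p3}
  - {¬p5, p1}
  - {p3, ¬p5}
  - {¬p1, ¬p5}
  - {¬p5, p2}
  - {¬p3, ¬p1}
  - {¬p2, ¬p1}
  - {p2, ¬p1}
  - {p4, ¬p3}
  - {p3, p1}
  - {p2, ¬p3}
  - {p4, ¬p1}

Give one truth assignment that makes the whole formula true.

p1=F, p2=T, p3=T, p4=T, p5=F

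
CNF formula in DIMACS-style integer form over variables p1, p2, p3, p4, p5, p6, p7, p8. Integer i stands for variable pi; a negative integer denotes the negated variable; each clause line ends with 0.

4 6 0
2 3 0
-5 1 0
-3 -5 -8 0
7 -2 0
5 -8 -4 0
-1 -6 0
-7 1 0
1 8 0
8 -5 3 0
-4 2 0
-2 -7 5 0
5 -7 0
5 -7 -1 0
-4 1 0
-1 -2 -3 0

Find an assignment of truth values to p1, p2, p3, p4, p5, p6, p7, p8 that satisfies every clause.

p1=0, p2=0, p3=1, p4=0, p5=0, p6=1, p7=0, p8=1

Set p1 = False and propagate.
  then p5 is forced to False.
  then p7 is forced to False.
  then p2 is forced to False.
  then p3 is forced to True.
  then p8 is forced to True.
  then p4 is forced to False.
  then p6 is forced to True.
Every clause has at least one true literal under this assignment.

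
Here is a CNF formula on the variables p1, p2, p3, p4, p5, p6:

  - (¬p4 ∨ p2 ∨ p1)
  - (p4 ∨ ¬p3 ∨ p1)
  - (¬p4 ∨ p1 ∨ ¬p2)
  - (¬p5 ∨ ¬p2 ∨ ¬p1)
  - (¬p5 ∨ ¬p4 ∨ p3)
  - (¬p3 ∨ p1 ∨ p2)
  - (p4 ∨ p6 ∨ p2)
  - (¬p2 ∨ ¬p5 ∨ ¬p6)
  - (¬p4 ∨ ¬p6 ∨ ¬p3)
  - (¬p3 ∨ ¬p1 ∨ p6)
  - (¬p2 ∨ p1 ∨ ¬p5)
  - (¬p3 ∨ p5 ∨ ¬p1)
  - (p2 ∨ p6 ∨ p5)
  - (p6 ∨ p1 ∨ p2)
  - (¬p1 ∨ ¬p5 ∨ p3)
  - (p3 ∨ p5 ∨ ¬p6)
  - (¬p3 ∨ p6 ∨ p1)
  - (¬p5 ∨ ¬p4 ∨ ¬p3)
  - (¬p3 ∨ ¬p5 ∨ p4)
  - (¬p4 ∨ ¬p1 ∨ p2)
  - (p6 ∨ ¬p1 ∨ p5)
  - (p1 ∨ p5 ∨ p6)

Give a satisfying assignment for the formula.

p1=F  p2=F  p3=F  p4=F  p5=T  p6=T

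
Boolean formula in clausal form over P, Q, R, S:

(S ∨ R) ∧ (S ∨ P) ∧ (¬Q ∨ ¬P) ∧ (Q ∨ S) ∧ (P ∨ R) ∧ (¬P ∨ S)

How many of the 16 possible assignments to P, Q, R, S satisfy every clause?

Satisfying assignments:
  P=F Q=F R=T S=T
  P=F Q=T R=T S=T
  P=T Q=F R=F S=T
  P=T Q=F R=T S=T
That's 4 in total.

4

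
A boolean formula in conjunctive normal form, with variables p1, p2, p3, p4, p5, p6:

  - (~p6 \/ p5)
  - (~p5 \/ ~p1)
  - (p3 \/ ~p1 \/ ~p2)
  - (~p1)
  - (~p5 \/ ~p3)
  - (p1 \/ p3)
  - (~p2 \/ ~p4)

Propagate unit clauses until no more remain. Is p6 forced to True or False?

False

(~p1) stands alone — p1 = False.
(p1 \/ p3): since p1 = False, the clause reduces to (p3). p3 = True.
In (~p3 \/ ~p5), ~p3 is now false; ~p5 must hold, so p5 = False.
In (p5 \/ ~p6), p5 is now false; ~p6 must hold, so p6 = False.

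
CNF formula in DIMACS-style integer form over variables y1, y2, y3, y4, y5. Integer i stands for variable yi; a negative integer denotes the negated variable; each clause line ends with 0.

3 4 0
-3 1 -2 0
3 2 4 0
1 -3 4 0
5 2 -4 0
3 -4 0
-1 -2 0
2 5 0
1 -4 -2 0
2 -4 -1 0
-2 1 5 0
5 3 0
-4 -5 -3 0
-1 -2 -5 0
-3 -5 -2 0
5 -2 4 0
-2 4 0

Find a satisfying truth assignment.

y1 = T, y2 = F, y3 = T, y4 = F, y5 = T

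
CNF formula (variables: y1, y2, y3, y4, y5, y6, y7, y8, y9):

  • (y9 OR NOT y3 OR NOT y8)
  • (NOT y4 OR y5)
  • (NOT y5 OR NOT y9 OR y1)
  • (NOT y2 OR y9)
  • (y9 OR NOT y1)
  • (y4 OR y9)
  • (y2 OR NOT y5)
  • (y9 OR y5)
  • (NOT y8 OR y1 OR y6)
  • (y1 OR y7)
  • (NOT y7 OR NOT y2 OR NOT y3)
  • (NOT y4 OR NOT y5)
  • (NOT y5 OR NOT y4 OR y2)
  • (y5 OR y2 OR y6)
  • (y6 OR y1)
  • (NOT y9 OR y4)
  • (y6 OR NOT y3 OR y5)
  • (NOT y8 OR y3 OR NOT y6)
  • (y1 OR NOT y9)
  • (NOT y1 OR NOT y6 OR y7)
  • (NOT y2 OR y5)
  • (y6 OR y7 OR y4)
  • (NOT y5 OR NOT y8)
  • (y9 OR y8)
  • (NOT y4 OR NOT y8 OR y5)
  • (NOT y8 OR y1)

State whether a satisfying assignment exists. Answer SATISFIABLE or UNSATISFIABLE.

y5 = True:
  propagation gives y2=True, y9=True, y1=True, y4=False; an empty clause results — contradiction.
y5 = False:
  propagation gives y4=False, y9=True; an empty clause results — contradiction.
Every branch closes, so no satisfying assignment exists.

UNSATISFIABLE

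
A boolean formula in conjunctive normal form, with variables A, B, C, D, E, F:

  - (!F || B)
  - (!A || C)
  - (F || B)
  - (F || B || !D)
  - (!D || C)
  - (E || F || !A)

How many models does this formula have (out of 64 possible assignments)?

Split on F, then B.
  F=T, B=T: E free; 5 ways for (A,C,D) × 2^1 = 10.
  F=T, B=F: a clause becomes empty — 0.
  F=F, B=T: 8 of the 16 assignments to (A,C,D,E) work.
  F=F, B=F: a clause becomes empty — 0.
Total: 10 + 0 + 8 + 0 = 18.

18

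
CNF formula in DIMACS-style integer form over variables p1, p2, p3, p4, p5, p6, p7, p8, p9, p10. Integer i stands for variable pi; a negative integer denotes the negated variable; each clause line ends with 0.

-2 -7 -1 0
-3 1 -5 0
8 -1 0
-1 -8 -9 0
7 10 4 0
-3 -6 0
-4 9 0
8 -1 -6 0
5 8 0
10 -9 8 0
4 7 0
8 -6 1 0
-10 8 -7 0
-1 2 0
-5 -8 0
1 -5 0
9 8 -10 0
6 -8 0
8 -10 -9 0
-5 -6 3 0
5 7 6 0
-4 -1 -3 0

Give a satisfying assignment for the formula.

p1 = False, p2 = False, p3 = False, p4 = True, p5 = False, p6 = True, p7 = True, p8 = True, p9 = True, p10 = False

Check each clause:
  1. (~p7 \/ ~p2 \/ ~p1) — ~p1 is true.
  2. (~p3 \/ p1 \/ ~p5) — ~p5 is true.
  3. (p8 \/ ~p1) — p8 is true.
  4. (~p1 \/ ~p8 \/ ~p9) — ~p1 is true.
  5. (p10 \/ p7 \/ p4) — p4 is true.
  6. (~p3 \/ ~p6) — ~p3 is true.
  7. (p9 \/ ~p4) — p9 is true.
  8. (~p6 \/ ~p1 \/ p8) — p8 is true.
  9. (p8 \/ p5) — p8 is true.
  10. (p10 \/ ~p9 \/ p8) — p8 is true.
  11. (p7 \/ p4) — p4 is true.
  12. (p8 \/ ~p6 \/ p1) — p8 is true.
  13. (~p10 \/ p8 \/ ~p7) — p8 is true.
  14. (~p1 \/ p2) — ~p1 is true.
  15. (~p8 \/ ~p5) — ~p5 is true.
  16. (p1 \/ ~p5) — ~p5 is true.
  17. (p8 \/ ~p10 \/ p9) — p8 is true.
  18. (p6 \/ ~p8) — p6 is true.
  19. (~p9 \/ ~p10 \/ p8) — p8 is true.
  20. (~p5 \/ ~p6 \/ p3) — ~p5 is true.
  21. (p7 \/ p5 \/ p6) — p6 is true.
  22. (~p3 \/ ~p4 \/ ~p1) — ~p3 is true.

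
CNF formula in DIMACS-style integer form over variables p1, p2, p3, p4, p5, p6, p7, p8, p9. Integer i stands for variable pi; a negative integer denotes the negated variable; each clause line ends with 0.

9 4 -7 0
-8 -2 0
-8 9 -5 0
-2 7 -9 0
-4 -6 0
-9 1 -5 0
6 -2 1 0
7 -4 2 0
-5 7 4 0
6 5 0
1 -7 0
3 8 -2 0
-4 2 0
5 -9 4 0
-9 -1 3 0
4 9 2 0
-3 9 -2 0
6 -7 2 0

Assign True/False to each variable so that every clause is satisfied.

p1=1  p2=1  p3=1  p4=0  p5=1  p6=0  p7=1  p8=0  p9=1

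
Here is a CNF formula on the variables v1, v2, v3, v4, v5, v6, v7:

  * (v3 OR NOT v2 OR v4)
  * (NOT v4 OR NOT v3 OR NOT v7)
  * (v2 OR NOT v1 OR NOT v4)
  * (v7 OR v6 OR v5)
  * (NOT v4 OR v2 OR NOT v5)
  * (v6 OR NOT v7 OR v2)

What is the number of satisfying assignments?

57

Split on v2, then v4.
  v2=T, v4=T: v1 free; 10 ways for (v3,v5,v6,v7) × 2^1 = 20.
  v2=T, v4=F: v1 free; 7 ways for (v3,v5,v6,v7) × 2^1 = 14.
  v2=F, v4=T: remaining (v1,v3,v5,v6,v7) ∈ {(F,F,F,T,F); (F,F,F,T,T); (F,T,F,T,F)} — 3.
  v2=F, v4=F: v1, v3 free; 5 ways for (v5,v6,v7) × 2^2 = 20.
Total: 20 + 14 + 3 + 20 = 57.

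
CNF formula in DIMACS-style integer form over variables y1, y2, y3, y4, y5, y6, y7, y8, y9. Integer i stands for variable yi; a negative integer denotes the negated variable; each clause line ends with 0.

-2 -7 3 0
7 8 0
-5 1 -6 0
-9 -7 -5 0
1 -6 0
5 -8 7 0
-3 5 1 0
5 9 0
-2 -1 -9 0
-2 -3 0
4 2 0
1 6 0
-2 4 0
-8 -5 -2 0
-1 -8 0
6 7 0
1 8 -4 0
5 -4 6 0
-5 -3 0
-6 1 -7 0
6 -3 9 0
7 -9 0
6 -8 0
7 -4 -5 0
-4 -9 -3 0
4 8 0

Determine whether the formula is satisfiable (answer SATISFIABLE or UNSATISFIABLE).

SATISFIABLE

Branch on y1: take y1 = True.
  then y8 is forced to False.
  then y7 is forced to True.
  then y4 is forced to True.
Try y2 = False.
For the remaining variables, y3 = False, y5 = True, y6 = True, y9 = False works.
Every clause has at least one true literal under this assignment.
So y1=T, y2=F, y3=F, y4=T, y5=T, y6=T, y7=T, y8=F, y9=F is a satisfying assignment.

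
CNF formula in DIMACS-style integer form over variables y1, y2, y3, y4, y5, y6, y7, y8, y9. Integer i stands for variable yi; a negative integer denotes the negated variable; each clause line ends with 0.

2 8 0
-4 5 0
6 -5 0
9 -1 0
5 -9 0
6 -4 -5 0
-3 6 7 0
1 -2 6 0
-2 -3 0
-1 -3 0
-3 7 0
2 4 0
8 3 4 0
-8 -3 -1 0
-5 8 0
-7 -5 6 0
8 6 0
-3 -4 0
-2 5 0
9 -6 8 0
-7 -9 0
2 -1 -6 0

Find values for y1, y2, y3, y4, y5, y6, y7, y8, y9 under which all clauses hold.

y1 = F, y2 = T, y3 = F, y4 = F, y5 = T, y6 = T, y7 = F, y8 = T, y9 = T

Check each clause:
  1. (y2 | y8) — y8 is true.
  2. (y5 | ~y4) — ~y4 is true.
  3. (~y5 | y6) — y6 is true.
  4. (~y1 | y9) — y9 is true.
  5. (~y9 | y5) — y5 is true.
  6. (~y5 | y6 | ~y4) — ~y4 is true.
  7. (y7 | y6 | ~y3) — ~y3 is true.
  8. (~y2 | y1 | y6) — y6 is true.
  9. (~y3 | ~y2) — ~y3 is true.
  10. (~y1 | ~y3) — ~y3 is true.
  11. (~y3 | y7) — ~y3 is true.
  12. (y4 | y2) — y2 is true.
  13. (y4 | y8 | y3) — y8 is true.
  14. (~y1 | ~y3 | ~y8) — ~y3 is true.
  15. (~y5 | y8) — y8 is true.
  16. (y6 | ~y5 | ~y7) — ~y7 is true.
  17. (y8 | y6) — y8 is true.
  18. (~y3 | ~y4) — ~y4 is true.
  19. (y5 | ~y2) — y5 is true.
  20. (y9 | ~y6 | y8) — y8 is true.
  21. (~y9 | ~y7) — ~y7 is true.
  22. (y2 | ~y1 | ~y6) — y2 is true.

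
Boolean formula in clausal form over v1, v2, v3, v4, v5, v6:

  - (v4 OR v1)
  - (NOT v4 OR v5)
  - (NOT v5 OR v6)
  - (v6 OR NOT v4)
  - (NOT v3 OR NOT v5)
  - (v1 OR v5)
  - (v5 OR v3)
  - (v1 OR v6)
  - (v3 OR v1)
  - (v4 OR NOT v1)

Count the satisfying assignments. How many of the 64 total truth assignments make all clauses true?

2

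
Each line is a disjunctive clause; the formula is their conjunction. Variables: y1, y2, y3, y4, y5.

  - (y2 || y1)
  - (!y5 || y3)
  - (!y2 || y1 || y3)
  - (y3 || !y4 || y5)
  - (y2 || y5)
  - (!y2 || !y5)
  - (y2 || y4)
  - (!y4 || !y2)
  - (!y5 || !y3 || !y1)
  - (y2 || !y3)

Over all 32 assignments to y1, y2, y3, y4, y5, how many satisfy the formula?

3

The models are:
  y1=F y2=T y3=T y4=F y5=F
  y1=T y2=T y3=F y4=F y5=F
  y1=T y2=T y3=T y4=F y5=F
Count: 3.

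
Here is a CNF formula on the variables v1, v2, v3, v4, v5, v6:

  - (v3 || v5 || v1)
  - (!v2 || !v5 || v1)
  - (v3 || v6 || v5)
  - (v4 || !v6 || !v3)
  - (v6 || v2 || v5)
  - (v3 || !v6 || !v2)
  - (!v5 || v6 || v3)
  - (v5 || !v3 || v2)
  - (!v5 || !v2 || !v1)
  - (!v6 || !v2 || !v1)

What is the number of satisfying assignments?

Split on v5, then v2.
  v5=1, v2=1: a clause becomes empty — 0.
  v5=1, v2=0: v1 free; 5 ways for (v3,v4,v6) × 2^1 = 10.
  v5=0, v2=1: 5 of the 16 assignments to (v1,v3,v4,v6) work.
  v5=0, v2=0: remaining (v1,v3,v4,v6) ∈ {(1,0,0,1); (1,0,1,1)} — 2.
Total: 0 + 10 + 5 + 2 = 17.

17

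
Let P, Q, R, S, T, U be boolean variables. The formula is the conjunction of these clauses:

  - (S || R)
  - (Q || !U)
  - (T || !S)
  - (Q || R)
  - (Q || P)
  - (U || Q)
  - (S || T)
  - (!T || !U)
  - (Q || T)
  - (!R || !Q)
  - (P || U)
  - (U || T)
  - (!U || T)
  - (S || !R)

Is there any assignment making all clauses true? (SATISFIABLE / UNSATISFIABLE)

SATISFIABLE

P occurs only positively in the remaining clauses — set P = True.
Set Q = True and propagate.
  then R is forced to False.
  then S is forced to True.
  then T is forced to True.
  then U is forced to False.
Every clause has at least one true literal under this assignment.
So P = 1, Q = 1, R = 0, S = 1, T = 1, U = 0 is a satisfying assignment.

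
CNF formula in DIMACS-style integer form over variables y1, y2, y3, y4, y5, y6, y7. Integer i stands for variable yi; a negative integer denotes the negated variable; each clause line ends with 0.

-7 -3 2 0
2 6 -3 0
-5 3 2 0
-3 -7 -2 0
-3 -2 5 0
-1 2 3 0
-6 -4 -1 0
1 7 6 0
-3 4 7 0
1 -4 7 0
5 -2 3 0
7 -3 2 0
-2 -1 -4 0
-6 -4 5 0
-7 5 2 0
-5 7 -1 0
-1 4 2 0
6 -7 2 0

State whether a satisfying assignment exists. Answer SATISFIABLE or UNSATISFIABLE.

SATISFIABLE

Set y1 = True and propagate.
Try y2 = True.
  then y4 is forced to False.
The remaining clauses are satisfied by y3 = False, y5 = True, y6 = True, y7 = True.
So y1 = 1  y2 = 1  y3 = 0  y4 = 0  y5 = 1  y6 = 1  y7 = 1 is a satisfying assignment.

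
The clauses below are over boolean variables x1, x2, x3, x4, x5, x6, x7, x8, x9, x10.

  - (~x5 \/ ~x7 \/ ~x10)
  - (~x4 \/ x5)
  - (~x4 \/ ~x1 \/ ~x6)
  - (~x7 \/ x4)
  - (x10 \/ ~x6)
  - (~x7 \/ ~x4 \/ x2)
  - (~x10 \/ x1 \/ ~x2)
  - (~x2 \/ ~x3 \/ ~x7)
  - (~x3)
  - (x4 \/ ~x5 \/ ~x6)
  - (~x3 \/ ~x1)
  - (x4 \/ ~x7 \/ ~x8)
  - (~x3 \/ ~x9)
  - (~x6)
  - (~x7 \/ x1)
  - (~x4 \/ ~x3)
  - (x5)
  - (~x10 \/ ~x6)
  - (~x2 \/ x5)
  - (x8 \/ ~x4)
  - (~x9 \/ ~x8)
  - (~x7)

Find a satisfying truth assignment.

The clause (~x3) is unit: x3 must be False.
Unit propagation: (~x6) forces x6 = False.
(x5) is a unit clause, so x5 = True.
(~x7) is a unit clause, so x7 = False.
Pure literal: x1 appears only positively; assign x1 = True.
x4 occurs only negated in the remaining clauses — set x4 = False.
Set x8 = True and propagate.
  then x9 is forced to False.
x2, x10 are now unconstrained; take x2 = True, x10 = False.

x1=True  x2=True  x3=False  x4=False  x5=True  x6=False  x7=False  x8=True  x9=False  x10=False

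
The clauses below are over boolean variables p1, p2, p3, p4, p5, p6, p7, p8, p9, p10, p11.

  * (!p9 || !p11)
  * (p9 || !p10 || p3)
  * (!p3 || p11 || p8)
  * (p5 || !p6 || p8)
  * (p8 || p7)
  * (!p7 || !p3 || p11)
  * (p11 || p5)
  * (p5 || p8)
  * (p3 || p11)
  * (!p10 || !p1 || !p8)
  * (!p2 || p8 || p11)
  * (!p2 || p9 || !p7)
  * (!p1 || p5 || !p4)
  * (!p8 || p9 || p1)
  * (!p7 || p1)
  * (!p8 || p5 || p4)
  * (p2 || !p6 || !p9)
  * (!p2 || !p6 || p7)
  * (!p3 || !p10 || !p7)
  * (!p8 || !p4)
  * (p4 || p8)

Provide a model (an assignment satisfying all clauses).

p1=F  p2=F  p3=T  p4=F  p5=T  p6=F  p7=F  p8=T  p9=T  p10=T  p11=F

p5 occurs only positively in the remaining clauses — set p5 = True.
Pure literal: p6 appears only negated; assign p6 = False.
Set p1 = False and propagate.
  then p7 is forced to False.
  then p8 is forced to True.
  then p9 is forced to True.
  then p11 is forced to False.
  then p3 is forced to True.
  then p4 is forced to False.
p2, p10 are now unconstrained; take p2 = False, p10 = True.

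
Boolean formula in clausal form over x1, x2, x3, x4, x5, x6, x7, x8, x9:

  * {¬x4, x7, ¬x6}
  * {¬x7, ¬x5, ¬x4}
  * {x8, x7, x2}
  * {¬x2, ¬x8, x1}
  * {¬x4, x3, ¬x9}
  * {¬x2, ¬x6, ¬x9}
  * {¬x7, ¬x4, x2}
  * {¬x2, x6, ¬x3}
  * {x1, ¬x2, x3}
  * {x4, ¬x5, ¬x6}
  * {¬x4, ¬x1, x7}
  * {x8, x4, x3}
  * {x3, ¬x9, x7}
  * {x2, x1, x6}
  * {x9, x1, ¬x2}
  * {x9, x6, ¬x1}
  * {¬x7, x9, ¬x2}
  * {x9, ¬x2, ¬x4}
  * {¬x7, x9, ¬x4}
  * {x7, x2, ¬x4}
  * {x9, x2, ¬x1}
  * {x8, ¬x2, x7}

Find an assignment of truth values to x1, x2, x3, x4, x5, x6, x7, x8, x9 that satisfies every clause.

x1=T, x2=F, x3=T, x4=F, x5=T, x6=F, x7=T, x8=T, x9=T

Check each clause:
  1. {¬x6, ¬x4, x7} — ¬x6 is true.
  2. {¬x5, ¬x7, ¬x4} — ¬x4 is true.
  3. {x7, x2, x8} — x8 is true.
  4. {¬x2, x1, ¬x8} — x1 is true.
  5. {x3, ¬x9, ¬x4} — x3 is true.
  6. {¬x2, ¬x9, ¬x6} — ¬x6 is true.
  7. {¬x7, ¬x4, x2} — ¬x4 is true.
  8. {¬x2, x6, ¬x3} — ¬x2 is true.
  9. {¬x2, x3, x1} — x1 is true.
  10. {¬x6, ¬x5, x4} — ¬x6 is true.
  11. {¬x1, x7, ¬x4} — ¬x4 is true.
  12. {x8, x4, x3} — x8 is true.
  13. {x3, x7, ¬x9} — x3 is true.
  14. {x6, x2, x1} — x1 is true.
  15. {x1, x9, ¬x2} — x9 is true.
  16. {x9, ¬x1, x6} — x9 is true.
  17. {x9, ¬x7, ¬x2} — x9 is true.
  18. {¬x4, x9, ¬x2} — x9 is true.
  19. {x9, ¬x4, ¬x7} — ¬x4 is true.
  20. {x7, ¬x4, x2} — ¬x4 is true.
  21. {x2, ¬x1, x9} — x9 is true.
  22. {x8, x7, ¬x2} — x8 is true.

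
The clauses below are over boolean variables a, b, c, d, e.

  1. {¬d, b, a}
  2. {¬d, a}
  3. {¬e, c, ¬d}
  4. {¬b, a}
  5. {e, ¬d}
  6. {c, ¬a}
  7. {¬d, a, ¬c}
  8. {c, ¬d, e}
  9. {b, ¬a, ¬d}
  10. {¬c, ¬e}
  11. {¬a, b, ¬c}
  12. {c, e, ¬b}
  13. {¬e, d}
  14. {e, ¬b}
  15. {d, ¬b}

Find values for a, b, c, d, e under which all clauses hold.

a = False  b = False  c = True  d = False  e = False

Branch on a: take a = False.
  then d is forced to False.
  then b is forced to False.
  then e is forced to False.
c is now unconstrained; take c = True.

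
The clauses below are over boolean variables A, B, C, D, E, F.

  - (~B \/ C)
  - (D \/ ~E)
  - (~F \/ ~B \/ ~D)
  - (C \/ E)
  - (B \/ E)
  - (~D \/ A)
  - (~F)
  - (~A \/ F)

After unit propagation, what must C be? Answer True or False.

True

(~F) stands alone — F = False.
From (F \/ ~A) and F = False: A = False.
(A \/ ~D): since A = False, the clause reduces to (~D). D = False.
(D \/ ~E): since D = False, the clause reduces to (~E). E = False.
In (C \/ E), E is now false; C must hold, so C = True.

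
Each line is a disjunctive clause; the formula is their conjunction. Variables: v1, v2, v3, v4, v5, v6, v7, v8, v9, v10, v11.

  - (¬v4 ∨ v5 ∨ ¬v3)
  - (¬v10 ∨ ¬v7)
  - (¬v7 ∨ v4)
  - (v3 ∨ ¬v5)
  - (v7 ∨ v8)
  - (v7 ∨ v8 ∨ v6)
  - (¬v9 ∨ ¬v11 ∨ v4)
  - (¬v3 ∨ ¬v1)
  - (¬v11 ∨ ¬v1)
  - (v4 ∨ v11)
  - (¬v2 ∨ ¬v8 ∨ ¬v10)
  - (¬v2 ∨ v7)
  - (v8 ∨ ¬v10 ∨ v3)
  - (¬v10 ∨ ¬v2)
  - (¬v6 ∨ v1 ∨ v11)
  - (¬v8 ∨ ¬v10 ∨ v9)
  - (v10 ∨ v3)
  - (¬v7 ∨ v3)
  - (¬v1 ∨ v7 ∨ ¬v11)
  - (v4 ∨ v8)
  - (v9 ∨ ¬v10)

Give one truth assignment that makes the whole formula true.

v1 = 0, v2 = 0, v3 = 1, v4 = 1, v5 = 1, v6 = 0, v7 = 1, v8 = 1, v9 = 1, v10 = 0, v11 = 1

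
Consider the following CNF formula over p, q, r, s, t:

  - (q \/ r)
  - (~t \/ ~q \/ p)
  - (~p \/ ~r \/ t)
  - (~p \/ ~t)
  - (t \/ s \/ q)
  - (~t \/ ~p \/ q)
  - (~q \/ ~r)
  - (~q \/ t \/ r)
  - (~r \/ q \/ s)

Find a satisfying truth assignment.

p = 0, q = 0, r = 1, s = 1, t = 1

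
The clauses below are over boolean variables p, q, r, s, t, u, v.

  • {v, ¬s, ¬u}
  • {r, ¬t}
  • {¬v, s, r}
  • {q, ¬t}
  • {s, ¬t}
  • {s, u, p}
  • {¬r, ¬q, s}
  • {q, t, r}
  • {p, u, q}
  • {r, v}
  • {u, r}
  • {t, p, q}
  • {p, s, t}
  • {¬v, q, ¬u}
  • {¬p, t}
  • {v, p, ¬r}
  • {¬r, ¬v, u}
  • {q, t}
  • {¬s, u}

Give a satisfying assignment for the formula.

p=F, q=T, r=T, s=T, t=T, u=T, v=T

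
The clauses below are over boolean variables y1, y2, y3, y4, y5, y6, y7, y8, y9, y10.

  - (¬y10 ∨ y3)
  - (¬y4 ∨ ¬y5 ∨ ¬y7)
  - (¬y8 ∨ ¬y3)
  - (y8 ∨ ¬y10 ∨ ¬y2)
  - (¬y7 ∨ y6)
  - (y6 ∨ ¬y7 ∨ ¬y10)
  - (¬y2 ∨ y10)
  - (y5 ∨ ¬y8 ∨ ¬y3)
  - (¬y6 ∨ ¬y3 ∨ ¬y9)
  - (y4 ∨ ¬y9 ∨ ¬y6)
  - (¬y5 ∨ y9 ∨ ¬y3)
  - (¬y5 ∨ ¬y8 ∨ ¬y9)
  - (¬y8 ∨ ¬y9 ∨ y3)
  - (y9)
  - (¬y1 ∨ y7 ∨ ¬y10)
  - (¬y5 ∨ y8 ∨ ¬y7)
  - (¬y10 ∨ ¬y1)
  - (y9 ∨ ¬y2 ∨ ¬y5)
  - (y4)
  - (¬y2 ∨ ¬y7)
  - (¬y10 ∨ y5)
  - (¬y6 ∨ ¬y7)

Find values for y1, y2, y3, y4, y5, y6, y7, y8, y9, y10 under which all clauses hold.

y1 = T, y2 = F, y3 = F, y4 = T, y5 = T, y6 = F, y7 = F, y8 = F, y9 = T, y10 = F

Unit propagation: (y9) forces y9 = True.
Unit propagation: (y4) forces y4 = True.
y2 occurs only negated in the remaining clauses — set y2 = False.
Set y1 = True and propagate.
  then y10 is forced to False.
Branch on y3: take y3 = False.
  then y8 is forced to False.
Try y5 = True.
  then y7 is forced to False.
y6 is now unconstrained; take y6 = False.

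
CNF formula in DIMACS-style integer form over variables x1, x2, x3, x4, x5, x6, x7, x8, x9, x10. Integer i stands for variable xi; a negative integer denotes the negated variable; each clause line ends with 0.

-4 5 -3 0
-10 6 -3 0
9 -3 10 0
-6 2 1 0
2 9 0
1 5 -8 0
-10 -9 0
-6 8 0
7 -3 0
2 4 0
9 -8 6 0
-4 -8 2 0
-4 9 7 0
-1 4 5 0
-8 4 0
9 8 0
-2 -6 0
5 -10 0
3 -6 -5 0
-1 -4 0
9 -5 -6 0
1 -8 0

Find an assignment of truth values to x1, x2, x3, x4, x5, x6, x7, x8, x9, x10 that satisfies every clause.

x1=F, x2=F, x3=F, x4=T, x5=T, x6=F, x7=T, x8=F, x9=T, x10=F

x7 occurs only positively in the remaining clauses — set x7 = True.
Set x1 = False and propagate.
  then x8 is forced to False.
  then x6 is forced to False.
  then x9 is forced to True.
  then x10 is forced to False.
The remaining clauses are satisfied by x2 = False, x3 = False, x4 = True, x5 = True.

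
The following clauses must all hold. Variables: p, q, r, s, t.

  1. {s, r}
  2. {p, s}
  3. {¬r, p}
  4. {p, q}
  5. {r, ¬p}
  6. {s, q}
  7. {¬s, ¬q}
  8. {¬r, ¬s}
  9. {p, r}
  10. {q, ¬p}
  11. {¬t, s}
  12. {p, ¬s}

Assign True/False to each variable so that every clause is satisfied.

p=T, q=T, r=T, s=F, t=F

Check each clause:
  1. {s, r} — r is true.
  2. {p, s} — p is true.
  3. {¬r, p} — p is true.
  4. {q, p} — p is true.
  5. {¬p, r} — r is true.
  6. {s, q} — q is true.
  7. {¬q, ¬s} — ¬s is true.
  8. {¬r, ¬s} — ¬s is true.
  9. {p, r} — p is true.
  10. {¬p, q} — q is true.
  11. {s, ¬t} — ¬t is true.
  12. {p, ¬s} — p is true.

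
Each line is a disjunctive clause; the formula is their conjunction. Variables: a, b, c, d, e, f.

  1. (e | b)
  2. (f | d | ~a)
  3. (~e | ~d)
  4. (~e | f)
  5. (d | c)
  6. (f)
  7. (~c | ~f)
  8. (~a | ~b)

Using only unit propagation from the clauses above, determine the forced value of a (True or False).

Unit clause (f) sets f = True.
In (~c | ~f), ~f is now false; ~c must hold, so c = False.
(c | d) with c = False leaves only d, so d = True.
From (~e | ~d) and d = True: e = False.
(b | e): since e = False, the clause reduces to (b). b = True.
(~b | ~a) with b = True leaves only ~a, so a = False.

False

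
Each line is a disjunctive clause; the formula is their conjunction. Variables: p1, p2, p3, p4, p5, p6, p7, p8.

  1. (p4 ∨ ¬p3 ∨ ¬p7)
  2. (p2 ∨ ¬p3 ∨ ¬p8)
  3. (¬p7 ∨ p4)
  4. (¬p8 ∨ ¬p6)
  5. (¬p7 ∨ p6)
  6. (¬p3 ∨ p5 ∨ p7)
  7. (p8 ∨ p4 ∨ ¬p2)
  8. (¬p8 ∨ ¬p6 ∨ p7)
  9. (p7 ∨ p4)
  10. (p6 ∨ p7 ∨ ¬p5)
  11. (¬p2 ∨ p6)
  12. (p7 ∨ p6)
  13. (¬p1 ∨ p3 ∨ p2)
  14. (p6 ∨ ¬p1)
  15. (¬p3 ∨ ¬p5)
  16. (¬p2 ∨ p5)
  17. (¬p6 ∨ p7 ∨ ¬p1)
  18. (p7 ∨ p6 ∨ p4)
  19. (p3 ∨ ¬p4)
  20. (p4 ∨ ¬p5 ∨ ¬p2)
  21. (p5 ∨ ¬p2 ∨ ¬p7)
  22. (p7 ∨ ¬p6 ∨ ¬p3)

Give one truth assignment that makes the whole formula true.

p1=True, p2=False, p3=True, p4=True, p5=False, p6=True, p7=True, p8=False

Check each clause:
  1. (¬p3 ∨ ¬p7 ∨ p4) — p4 is true.
  2. (¬p3 ∨ p2 ∨ ¬p8) — ¬p8 is true.
  3. (¬p7 ∨ p4) — p4 is true.
  4. (¬p8 ∨ ¬p6) — ¬p8 is true.
  5. (p6 ∨ ¬p7) — p6 is true.
  6. (¬p3 ∨ p7 ∨ p5) — p7 is true.
  7. (p8 ∨ ¬p2 ∨ p4) — p4 is true.
  8. (¬p8 ∨ ¬p6 ∨ p7) — ¬p8 is true.
  9. (p7 ∨ p4) — p4 is true.
  10. (¬p5 ∨ p7 ∨ p6) — ¬p5 is true.
  11. (¬p2 ∨ p6) — ¬p2 is true.
  12. (p6 ∨ p7) — p6 is true.
  13. (p3 ∨ ¬p1 ∨ p2) — p3 is true.
  14. (¬p1 ∨ p6) — p6 is true.
  15. (¬p3 ∨ ¬p5) — ¬p5 is true.
  16. (¬p2 ∨ p5) — ¬p2 is true.
  17. (¬p6 ∨ p7 ∨ ¬p1) — p7 is true.
  18. (p4 ∨ p7 ∨ p6) — p4 is true.
  19. (¬p4 ∨ p3) — p3 is true.
  20. (¬p2 ∨ ¬p5 ∨ p4) — ¬p5 is true.
  21. (¬p2 ∨ ¬p7 ∨ p5) — ¬p2 is true.
  22. (p7 ∨ ¬p3 ∨ ¬p6) — p7 is true.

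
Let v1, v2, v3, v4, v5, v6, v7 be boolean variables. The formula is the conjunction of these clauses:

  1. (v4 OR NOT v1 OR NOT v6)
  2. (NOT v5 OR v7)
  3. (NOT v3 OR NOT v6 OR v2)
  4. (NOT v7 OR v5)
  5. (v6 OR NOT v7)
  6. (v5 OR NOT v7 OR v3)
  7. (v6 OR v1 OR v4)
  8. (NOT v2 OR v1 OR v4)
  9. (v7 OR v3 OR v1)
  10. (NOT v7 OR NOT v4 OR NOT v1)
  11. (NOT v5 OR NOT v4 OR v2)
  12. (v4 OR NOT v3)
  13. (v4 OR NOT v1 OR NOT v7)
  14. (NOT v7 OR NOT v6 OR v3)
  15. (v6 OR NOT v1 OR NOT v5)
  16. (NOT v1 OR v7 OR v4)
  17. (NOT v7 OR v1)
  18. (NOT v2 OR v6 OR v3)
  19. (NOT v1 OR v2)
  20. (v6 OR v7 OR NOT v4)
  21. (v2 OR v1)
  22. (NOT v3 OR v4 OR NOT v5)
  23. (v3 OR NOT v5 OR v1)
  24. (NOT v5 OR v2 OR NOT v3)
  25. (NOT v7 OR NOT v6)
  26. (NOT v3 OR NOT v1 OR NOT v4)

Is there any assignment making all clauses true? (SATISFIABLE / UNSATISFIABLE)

Try v1 = True.
  then v2 is forced to True.
Try v3 = False.
  then v6 is forced to True.
  then v4 is forced to True.
  then v7 is forced to False.
  then v5 is forced to False.
So v1=True, v2=True, v3=False, v4=True, v5=False, v6=True, v7=False is a satisfying assignment.

SATISFIABLE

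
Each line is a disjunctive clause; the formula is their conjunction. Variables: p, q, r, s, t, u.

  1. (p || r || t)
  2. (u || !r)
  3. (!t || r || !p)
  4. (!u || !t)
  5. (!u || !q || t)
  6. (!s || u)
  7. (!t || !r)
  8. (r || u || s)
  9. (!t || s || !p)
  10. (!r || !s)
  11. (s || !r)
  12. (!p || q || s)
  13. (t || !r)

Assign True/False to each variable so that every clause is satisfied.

Branch on p: take p = True.
For the remaining variables, q = False, r = False, s = True, t = False, u = True works.
Every clause has at least one true literal under this assignment.

p=T  q=F  r=F  s=T  t=F  u=T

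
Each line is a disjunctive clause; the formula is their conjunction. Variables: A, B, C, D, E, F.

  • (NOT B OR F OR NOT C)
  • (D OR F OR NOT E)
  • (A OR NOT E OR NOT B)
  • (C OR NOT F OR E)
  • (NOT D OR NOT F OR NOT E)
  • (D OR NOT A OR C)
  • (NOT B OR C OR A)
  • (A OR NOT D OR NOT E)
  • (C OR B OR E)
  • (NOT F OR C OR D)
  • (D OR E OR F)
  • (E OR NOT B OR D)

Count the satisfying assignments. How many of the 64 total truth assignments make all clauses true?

Split on E, then D.
  E=1, D=1: remaining (A,B,C,F) ∈ {(1,0,0,0); (1,0,1,0); (1,1,0,0)} — 3.
  E=1, D=0: remaining (A,B,C,F) ∈ {(0,0,1,1); (1,0,1,1); (1,1,1,1)} — 3.
  E=0, D=1: 7 of the 16 assignments to (A,B,C,F) work.
  E=0, D=0: remaining (A,B,C,F) ∈ {(0,0,1,1); (1,0,1,1)} — 2.
Total: 3 + 3 + 7 + 2 = 15.

15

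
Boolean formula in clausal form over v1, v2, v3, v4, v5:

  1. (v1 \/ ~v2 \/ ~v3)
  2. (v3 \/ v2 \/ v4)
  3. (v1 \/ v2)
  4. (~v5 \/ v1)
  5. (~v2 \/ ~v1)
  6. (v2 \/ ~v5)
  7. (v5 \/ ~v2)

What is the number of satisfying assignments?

Satisfying assignments:
  v1=T v2=F v3=F v4=T v5=F
  v1=T v2=F v3=T v4=F v5=F
  v1=T v2=F v3=T v4=T v5=F
That's 3 in total.

3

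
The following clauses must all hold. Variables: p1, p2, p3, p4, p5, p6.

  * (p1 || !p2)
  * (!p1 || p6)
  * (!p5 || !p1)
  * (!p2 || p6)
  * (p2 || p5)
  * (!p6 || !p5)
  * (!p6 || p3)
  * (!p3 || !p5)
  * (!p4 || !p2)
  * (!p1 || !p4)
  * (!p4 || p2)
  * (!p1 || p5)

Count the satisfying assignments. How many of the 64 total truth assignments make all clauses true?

The models are:
  p1=0 p2=0 p3=0 p4=0 p5=1 p6=0
Count: 1.

1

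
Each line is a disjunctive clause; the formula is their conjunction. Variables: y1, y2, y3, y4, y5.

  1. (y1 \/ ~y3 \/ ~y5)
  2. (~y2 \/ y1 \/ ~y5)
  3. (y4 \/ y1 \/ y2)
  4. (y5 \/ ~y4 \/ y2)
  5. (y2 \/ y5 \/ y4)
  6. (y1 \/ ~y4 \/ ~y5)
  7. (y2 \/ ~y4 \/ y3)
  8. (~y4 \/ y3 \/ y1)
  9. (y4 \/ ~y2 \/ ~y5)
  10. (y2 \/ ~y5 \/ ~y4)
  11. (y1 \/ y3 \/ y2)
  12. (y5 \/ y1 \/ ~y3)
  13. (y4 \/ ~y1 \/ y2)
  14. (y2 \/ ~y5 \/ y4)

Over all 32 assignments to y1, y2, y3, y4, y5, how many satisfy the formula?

7

Satisfying assignments:
  y1=F y2=T y3=F y4=F y5=F
  y1=T y2=T y3=F y4=F y5=F
  y1=T y2=T y3=F y4=T y5=F
  y1=T y2=T y3=F y4=T y5=T
  y1=T y2=T y3=T y4=F y5=F
  y1=T y2=T y3=T y4=T y5=F
  y1=T y2=T y3=T y4=T y5=T
Count: 7.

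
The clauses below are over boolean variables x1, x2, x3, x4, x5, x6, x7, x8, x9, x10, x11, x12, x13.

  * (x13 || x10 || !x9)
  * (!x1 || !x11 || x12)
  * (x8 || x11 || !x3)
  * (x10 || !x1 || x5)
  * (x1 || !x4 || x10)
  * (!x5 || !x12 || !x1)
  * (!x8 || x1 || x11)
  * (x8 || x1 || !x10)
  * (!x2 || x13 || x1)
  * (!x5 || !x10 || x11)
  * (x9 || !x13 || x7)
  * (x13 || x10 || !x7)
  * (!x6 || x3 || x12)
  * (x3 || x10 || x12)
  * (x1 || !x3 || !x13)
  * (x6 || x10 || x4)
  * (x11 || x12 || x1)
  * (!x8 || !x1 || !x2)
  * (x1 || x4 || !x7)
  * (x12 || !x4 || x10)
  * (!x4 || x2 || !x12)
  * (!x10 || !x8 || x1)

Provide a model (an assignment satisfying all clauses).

Branch on x1: take x1 = True.
Set x2 = False and propagate.
For the remaining variables, x3 = True, x4 = False, x5 = True, x6 = True, x7 = True, x8 = True, x9 = False, x10 = False, x11 = False, x12 = False, x13 = True works.
Every clause has at least one true literal under this assignment.

x1=True  x2=False  x3=True  x4=False  x5=True  x6=True  x7=True  x8=True  x9=False  x10=False  x11=False  x12=False  x13=True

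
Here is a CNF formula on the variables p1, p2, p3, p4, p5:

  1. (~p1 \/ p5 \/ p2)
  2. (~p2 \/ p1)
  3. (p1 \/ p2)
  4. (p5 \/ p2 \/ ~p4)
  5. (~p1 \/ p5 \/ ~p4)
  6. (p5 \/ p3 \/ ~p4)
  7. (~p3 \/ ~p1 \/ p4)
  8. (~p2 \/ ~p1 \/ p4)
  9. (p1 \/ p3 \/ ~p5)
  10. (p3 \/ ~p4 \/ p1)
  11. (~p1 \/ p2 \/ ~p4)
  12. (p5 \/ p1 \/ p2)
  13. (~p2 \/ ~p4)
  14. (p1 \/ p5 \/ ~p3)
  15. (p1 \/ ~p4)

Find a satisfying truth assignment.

p1 = True, p2 = False, p3 = False, p4 = False, p5 = True

Check each clause:
  1. (p5 \/ p2 \/ ~p1) — p5 is true.
  2. (~p2 \/ p1) — p1 is true.
  3. (p2 \/ p1) — p1 is true.
  4. (p2 \/ ~p4 \/ p5) — ~p4 is true.
  5. (p5 \/ ~p4 \/ ~p1) — ~p4 is true.
  6. (p3 \/ ~p4 \/ p5) — ~p4 is true.
  7. (~p1 \/ ~p3 \/ p4) — ~p3 is true.
  8. (p4 \/ ~p1 \/ ~p2) — ~p2 is true.
  9. (~p5 \/ p3 \/ p1) — p1 is true.
  10. (p3 \/ p1 \/ ~p4) — p1 is true.
  11. (~p4 \/ ~p1 \/ p2) — ~p4 is true.
  12. (p5 \/ p2 \/ p1) — p1 is true.
  13. (~p4 \/ ~p2) — ~p4 is true.
  14. (~p3 \/ p5 \/ p1) — p1 is true.
  15. (~p4 \/ p1) — p1 is true.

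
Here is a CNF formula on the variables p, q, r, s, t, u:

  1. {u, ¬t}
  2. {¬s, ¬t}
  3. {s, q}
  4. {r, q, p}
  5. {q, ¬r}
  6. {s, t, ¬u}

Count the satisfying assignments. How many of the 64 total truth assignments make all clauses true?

18

Case analysis on q and s:
  q=1, s=1: forces t=0; p, r, u free → 2^3 = 8.
  q=1, s=0: p, r free; 2 ways for (t,u) × 2^2 = 8.
  q=0, s=1: remaining (p,r,t,u) ∈ {(1,0,0,0); (1,0,0,1)} — 2.
  q=0, s=0: a clause becomes empty — 0.
Total: 8 + 8 + 2 + 0 = 18.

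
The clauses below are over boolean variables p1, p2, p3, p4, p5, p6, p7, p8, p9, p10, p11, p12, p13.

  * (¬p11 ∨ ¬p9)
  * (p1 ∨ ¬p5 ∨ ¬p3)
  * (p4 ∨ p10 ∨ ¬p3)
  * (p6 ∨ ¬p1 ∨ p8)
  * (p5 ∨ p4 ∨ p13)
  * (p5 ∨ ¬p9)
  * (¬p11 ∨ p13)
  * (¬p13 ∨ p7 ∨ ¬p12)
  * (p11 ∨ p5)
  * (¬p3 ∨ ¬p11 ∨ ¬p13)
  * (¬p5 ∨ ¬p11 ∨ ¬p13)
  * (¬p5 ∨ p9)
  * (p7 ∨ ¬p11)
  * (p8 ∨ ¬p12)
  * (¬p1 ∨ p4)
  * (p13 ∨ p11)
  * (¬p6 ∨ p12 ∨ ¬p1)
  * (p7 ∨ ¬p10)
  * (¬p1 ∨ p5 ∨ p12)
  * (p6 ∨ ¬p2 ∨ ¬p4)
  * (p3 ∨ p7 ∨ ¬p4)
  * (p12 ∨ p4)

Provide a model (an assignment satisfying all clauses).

p1 = F  p2 = F  p3 = F  p4 = F  p5 = F  p6 = T  p7 = T  p8 = T  p9 = F  p10 = F  p11 = T  p12 = T  p13 = T

Check each clause:
  1. (¬p11 ∨ ¬p9) — ¬p9 is true.
  2. (¬p3 ∨ p1 ∨ ¬p5) — ¬p5 is true.
  3. (p10 ∨ ¬p3 ∨ p4) — ¬p3 is true.
  4. (¬p1 ∨ p8 ∨ p6) — p8 is true.
  5. (p5 ∨ p4 ∨ p13) — p13 is true.
  6. (p5 ∨ ¬p9) — ¬p9 is true.
  7. (¬p11 ∨ p13) — p13 is true.
  8. (¬p13 ∨ ¬p12 ∨ p7) — p7 is true.
  9. (p11 ∨ p5) — p11 is true.
  10. (¬p11 ∨ ¬p3 ∨ ¬p13) — ¬p3 is true.
  11. (¬p13 ∨ ¬p5 ∨ ¬p11) — ¬p5 is true.
  12. (p9 ∨ ¬p5) — ¬p5 is true.
  13. (¬p11 ∨ p7) — p7 is true.
  14. (¬p12 ∨ p8) — p8 is true.
  15. (¬p1 ∨ p4) — ¬p1 is true.
  16. (p11 ∨ p13) — p11 is true.
  17. (¬p1 ∨ p12 ∨ ¬p6) — p12 is true.
  18. (¬p10 ∨ p7) — ¬p10 is true.
  19. (p12 ∨ ¬p1 ∨ p5) — p12 is true.
  20. (¬p2 ∨ p6 ∨ ¬p4) — ¬p4 is true.
  21. (p7 ∨ p3 ∨ ¬p4) — ¬p4 is true.
  22. (p4 ∨ p12) — p12 is true.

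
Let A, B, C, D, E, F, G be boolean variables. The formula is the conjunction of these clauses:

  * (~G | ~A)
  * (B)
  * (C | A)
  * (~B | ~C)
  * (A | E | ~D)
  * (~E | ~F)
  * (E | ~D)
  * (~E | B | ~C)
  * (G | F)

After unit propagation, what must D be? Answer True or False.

False

(B) is a unit clause: B = True.
(~B | ~C) with B = True leaves only ~C, so C = False.
In (C | A), C is now false; A must hold, so A = True.
In (~A | ~G), ~A is now false; ~G must hold, so G = False.
In (G | F), G is now false; F must hold, so F = True.
(~F | ~E): since F = True, the clause reduces to (~E). E = False.
From (~D | E) and E = False: D = False.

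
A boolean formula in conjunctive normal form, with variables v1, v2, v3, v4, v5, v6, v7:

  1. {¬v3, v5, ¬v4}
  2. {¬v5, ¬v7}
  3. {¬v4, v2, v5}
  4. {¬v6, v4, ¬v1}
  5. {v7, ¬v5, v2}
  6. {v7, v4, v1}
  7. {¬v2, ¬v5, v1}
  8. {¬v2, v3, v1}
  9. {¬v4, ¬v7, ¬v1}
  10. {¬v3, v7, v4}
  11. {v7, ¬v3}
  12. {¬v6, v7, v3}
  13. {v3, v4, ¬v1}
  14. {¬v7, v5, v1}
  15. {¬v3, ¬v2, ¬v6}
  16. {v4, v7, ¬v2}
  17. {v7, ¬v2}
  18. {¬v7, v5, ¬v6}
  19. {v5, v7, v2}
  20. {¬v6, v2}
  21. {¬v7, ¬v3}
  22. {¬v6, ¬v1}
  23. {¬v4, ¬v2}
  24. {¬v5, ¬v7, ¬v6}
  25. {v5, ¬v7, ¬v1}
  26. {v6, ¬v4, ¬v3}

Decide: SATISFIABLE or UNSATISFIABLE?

v7 = True:
  propagation gives v5=False, v1=True; an empty clause results — contradiction.
v7 = False:
  propagation gives v3=False, v6=False, v2=False, v5=False; an empty clause results — contradiction.
Every branch closes, so no satisfying assignment exists.

UNSATISFIABLE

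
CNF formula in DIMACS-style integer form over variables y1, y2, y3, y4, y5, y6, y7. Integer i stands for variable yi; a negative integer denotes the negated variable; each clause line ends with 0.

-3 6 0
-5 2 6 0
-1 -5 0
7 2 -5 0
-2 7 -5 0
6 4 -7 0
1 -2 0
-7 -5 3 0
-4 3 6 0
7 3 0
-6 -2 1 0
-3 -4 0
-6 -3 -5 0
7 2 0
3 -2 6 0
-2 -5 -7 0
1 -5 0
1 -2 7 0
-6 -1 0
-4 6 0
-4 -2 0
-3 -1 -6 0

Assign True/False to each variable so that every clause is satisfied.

y5 occurs only negated in the remaining clauses — set y5 = False.
Branch on y1: take y1 = False.
  then y2 is forced to False.
  then y7 is forced to True.
For the remaining variables, y3 = False, y4 = True, y6 = True works.

y1=False, y2=False, y3=False, y4=True, y5=False, y6=True, y7=True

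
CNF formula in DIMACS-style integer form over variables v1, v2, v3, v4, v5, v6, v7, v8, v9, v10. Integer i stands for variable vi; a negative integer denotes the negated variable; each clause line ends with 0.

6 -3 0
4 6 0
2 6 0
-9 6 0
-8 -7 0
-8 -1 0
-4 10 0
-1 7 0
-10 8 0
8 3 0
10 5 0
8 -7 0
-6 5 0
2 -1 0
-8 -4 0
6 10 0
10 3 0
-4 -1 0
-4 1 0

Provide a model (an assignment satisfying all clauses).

v1=False  v2=True  v3=True  v4=False  v5=True  v6=True  v7=False  v8=False  v9=False  v10=False

v2 occurs only positively in the remaining clauses — set v2 = True.
Pure literal: v5 appears only positively; assign v5 = True.
Try v1 = False.
  then v4 is forced to False.
  then v6 is forced to True.
For the remaining variables, v3 = True, v7 = False, v8 = False, v9 = False, v10 = False works.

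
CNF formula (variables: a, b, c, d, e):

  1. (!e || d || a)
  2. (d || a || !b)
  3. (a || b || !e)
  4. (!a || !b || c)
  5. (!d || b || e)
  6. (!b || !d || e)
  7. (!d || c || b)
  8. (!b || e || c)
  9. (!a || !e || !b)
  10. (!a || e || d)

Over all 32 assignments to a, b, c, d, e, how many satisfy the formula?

7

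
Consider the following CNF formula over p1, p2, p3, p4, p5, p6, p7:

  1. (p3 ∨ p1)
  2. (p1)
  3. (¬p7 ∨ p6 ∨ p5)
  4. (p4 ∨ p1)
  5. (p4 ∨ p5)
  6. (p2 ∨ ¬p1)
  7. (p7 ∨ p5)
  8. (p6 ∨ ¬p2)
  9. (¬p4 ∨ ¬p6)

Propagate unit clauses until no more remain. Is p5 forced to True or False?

True

(p1) is a unit clause: p1 = True.
(p2 ∨ ¬p1): since p1 = True, the clause reduces to (p2). p2 = True.
(¬p2 ∨ p6) with p2 = True leaves only p6, so p6 = True.
From (¬p6 ∨ ¬p4) and p6 = True: p4 = False.
(p4 ∨ p5): since p4 = False, the clause reduces to (p5). p5 = True.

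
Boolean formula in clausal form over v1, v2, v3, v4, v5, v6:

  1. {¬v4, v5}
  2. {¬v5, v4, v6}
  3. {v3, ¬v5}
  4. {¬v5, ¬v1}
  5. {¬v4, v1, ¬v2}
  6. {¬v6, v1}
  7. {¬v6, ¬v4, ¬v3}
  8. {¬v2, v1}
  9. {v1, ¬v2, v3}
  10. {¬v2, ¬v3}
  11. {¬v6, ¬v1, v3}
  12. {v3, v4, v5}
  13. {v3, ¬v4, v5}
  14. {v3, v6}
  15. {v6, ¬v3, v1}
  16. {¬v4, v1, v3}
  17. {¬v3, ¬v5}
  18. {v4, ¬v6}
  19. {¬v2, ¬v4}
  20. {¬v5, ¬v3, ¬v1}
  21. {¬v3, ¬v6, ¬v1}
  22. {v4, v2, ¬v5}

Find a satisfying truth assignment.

v1=True, v2=False, v3=True, v4=False, v5=False, v6=False

Check each clause:
  1. {v5, ¬v4} — ¬v4 is true.
  2. {v4, v6, ¬v5} — ¬v5 is true.
  3. {¬v5, v3} — v3 is true.
  4. {¬v1, ¬v5} — ¬v5 is true.
  5. {¬v2, v1, ¬v4} — v1 is true.
  6. {¬v6, v1} — v1 is true.
  7. {¬v6, ¬v3, ¬v4} — ¬v6 is true.
  8. {¬v2, v1} — v1 is true.
  9. {v1, v3, ¬v2} — v1 is true.
  10. {¬v3, ¬v2} — ¬v2 is true.
  11. {¬v1, v3, ¬v6} — ¬v6 is true.
  12. {v4, v3, v5} — v3 is true.
  13. {¬v4, v5, v3} — v3 is true.
  14. {v6, v3} — v3 is true.
  15. {v6, v1, ¬v3} — v1 is true.
  16. {v1, v3, ¬v4} — v1 is true.
  17. {¬v5, ¬v3} — ¬v5 is true.
  18. {¬v6, v4} — ¬v6 is true.
  19. {¬v4, ¬v2} — ¬v4 is true.
  20. {¬v3, ¬v1, ¬v5} — ¬v5 is true.
  21. {¬v1, ¬v6, ¬v3} — ¬v6 is true.
  22. {¬v5, v2, v4} — ¬v5 is true.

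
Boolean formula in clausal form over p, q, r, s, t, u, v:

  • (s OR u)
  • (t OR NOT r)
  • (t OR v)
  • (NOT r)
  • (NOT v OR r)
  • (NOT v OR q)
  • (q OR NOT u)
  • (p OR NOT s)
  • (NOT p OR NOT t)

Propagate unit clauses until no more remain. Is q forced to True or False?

True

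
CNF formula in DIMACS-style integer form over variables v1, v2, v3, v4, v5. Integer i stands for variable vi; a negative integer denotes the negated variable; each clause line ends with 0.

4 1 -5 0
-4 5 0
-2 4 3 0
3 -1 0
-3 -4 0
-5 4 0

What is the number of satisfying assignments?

7

Case analysis on v4 and v3:
  v4=1, v3=1: a clause becomes empty — 0.
  v4=1, v3=0: remaining (v1,v2,v5) ∈ {(0,0,1); (0,1,1)} — 2.
  v4=0, v3=1: remaining (v1,v2,v5) ∈ {(0,0,0); (0,1,0); (1,0,0); (1,1,0)} — 4.
  v4=0, v3=0: remaining (v1,v2,v5) ∈ {(0,0,0)} — 1.
Total: 0 + 2 + 4 + 1 = 7.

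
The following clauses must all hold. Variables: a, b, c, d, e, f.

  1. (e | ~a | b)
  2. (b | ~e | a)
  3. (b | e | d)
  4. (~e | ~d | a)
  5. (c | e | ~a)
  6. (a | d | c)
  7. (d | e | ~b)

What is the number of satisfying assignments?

28

Case analysis on e and a:
  e=T, a=T: b, c, d, f free → 2^4 = 16.
  e=T, a=F: remaining (b,c,d,f) ∈ {(T,T,F,F); (T,T,F,T)} — 2.
  e=F, a=T: remaining (b,c,d,f) ∈ {(T,T,T,F); (T,T,T,T)} — 2.
  e=F, a=F: forces d=T; b, c, f free → 2^3 = 8.
Total: 16 + 2 + 2 + 8 = 28.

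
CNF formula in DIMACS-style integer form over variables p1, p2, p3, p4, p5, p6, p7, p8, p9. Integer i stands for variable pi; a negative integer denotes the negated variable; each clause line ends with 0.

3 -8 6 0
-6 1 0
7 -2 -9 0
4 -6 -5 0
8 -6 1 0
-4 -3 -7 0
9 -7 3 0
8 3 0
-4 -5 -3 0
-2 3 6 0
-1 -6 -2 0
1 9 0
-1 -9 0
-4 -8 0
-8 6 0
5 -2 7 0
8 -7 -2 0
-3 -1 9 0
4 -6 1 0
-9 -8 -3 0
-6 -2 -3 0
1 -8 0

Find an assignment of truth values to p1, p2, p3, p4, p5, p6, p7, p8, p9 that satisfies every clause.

p1=F  p2=F  p3=T  p4=F  p5=T  p6=F  p7=T  p8=F  p9=T

Check each clause:
  1. (NOT p8 OR p6 OR p3) — NOT p8 is true.
  2. (NOT p6 OR p1) — NOT p6 is true.
  3. (NOT p2 OR p7 OR NOT p9) — NOT p2 is true.
  4. (NOT p6 OR p4 OR NOT p5) — NOT p6 is true.
  5. (p1 OR p8 OR NOT p6) — NOT p6 is true.
  6. (NOT p7 OR NOT p4 OR NOT p3) — NOT p4 is true.
  7. (p9 OR p3 OR NOT p7) — p9 is true.
  8. (p3 OR p8) — p3 is true.
  9. (NOT p3 OR NOT p4 OR NOT p5) — NOT p4 is true.
  10. (p6 OR p3 OR NOT p2) — p3 is true.
  11. (NOT p1 OR NOT p6 OR NOT p2) — NOT p6 is true.
  12. (p1 OR p9) — p9 is true.
  13. (NOT p1 OR NOT p9) — NOT p1 is true.
  14. (NOT p4 OR NOT p8) — NOT p8 is true.
  15. (NOT p8 OR p6) — NOT p8 is true.
  16. (p7 OR NOT p2 OR p5) — p5 is true.
  17. (p8 OR NOT p7 OR NOT p2) — NOT p2 is true.
  18. (NOT p1 OR NOT p3 OR p9) — p9 is true.
  19. (p4 OR NOT p6 OR p1) — NOT p6 is true.
  20. (NOT p9 OR NOT p3 OR NOT p8) — NOT p8 is true.
  21. (NOT p2 OR NOT p3 OR NOT p6) — NOT p6 is true.
  22. (p1 OR NOT p8) — NOT p8 is true.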